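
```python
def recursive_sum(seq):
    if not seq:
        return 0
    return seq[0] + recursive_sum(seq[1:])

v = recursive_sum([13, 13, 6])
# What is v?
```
Call trace:
recursive_sum(seq=[13, 13, 6])
  recursive_sum(seq=[13, 6])
    recursive_sum(seq=[6])
      recursive_sum(seq=[])
      -> return 0
    -> return 6
  -> return 19
-> return 32

Final answer: 32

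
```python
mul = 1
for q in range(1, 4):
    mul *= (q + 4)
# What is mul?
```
Trace:
  mul=1
  mul=5, q=1
  mul=30, q=2
  mul=210, q=3

Final answer: 210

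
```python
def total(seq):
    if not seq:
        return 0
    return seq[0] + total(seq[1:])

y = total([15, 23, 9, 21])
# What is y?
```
Call trace:
total(seq=[15, 23, 9, 21])
  total(seq=[23, 9, 21])
    total(seq=[9, 21])
      total(seq=[21])
        total(seq=[])
        -> return 0
      -> return 21
    -> return 30
  -> return 53
-> return 68

Final answer: 68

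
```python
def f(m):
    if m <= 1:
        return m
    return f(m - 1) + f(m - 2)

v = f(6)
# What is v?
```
Call trace (a repeated sub-call is expanded the first time; later identical calls just restate its return value):
f(m=6)
  f(m=5)
    f(m=4)
      f(m=3)
        f(m=2)
          f(m=1)
          -> return 1
          f(m=0)
          -> return 0
        -> return 1
        f(m=1)
        -> return 1
      -> return 2
      f(m=2) -> return 1  (same call as traced above)
    -> return 3
    f(m=3) -> return 2  (same call as traced above)
  -> return 5
  f(m=4) -> return 3  (same call as traced above)
-> return 8

Final answer: 8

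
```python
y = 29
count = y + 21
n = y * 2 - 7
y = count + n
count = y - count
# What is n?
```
Trace:
  y=29
  y=29, count=50
  y=29, count=50, n=51
  y=101, count=50, n=51
  y=101, count=51, n=51

Final answer: 51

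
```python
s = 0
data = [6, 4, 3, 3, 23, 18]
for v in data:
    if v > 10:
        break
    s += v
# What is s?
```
Trace:
  s=0
  s=6, v=6
  s=10, v=4
  s=13, v=3
  s=16, v=3
  s=16, v=23

Final answer: 16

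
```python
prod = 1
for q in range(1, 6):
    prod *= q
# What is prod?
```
Trace:
  prod=1
  prod=1, q=1
  prod=2, q=2
  prod=6, q=3
  prod=24, q=4
  prod=120, q=5

Final answer: 120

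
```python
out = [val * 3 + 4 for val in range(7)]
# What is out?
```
Trace:
  val=0
  val=1
  val=2
  val=3
  val=4
  val=5
  val=6
  out=[4, 7, 10, 13, 16, 19, 22]

Final answer: [4, 7, 10, 13, 16, 19, 22]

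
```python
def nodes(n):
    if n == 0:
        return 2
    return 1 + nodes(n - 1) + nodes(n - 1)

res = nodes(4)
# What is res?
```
Call trace (a repeated sub-call is expanded the first time; later identical calls just restate its return value):
nodes(n=4)
  nodes(n=3)
    nodes(n=2)
      nodes(n=1)
        nodes(n=0)
        -> return 2
        nodes(n=0)
        -> return 2
      -> return 5
      nodes(n=1) -> return 5  (same call as traced above)
    -> return 11
    nodes(n=2) -> return 11  (same call as traced above)
  -> return 23
  nodes(n=3) -> return 23  (same call as traced above)
-> return 47

Final answer: 47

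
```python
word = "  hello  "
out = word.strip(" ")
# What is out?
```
Trace:
  word='  hello  '
  word='  hello  ', out='hello'

Final answer: 'hello'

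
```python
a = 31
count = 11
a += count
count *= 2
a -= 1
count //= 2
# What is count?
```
Trace:
  a=31
  a=31, count=11
  a=42, count=11
  a=42, count=22
  a=41, count=22
  a=41, count=11

Final answer: 11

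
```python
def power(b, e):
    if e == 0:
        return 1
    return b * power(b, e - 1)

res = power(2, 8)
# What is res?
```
Call trace:
power(b=2, e=8)
  power(b=2, e=7)
    power(b=2, e=6)
      power(b=2, e=5)
        power(b=2, e=4)
          power(b=2, e=3)
            power(b=2, e=2)
              power(b=2, e=1)
                power(b=2, e=0)
                -> return 1
              -> return 2
            -> return 4
          -> return 8
        -> return 16
      -> return 32
    -> return 64
  -> return 128
-> return 256

Final answer: 256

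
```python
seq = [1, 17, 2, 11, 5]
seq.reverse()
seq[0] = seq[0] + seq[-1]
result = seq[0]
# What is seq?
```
Trace:
  seq=[1, 17, 2, 11, 5]
  seq=[5, 11, 2, 17, 1]
  seq=[6, 11, 2, 17, 1]
  seq=[6, 11, 2, 17, 1], result=6

Final answer: [6, 11, 2, 17, 1]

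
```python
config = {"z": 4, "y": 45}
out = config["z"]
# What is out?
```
Trace:
  config={'z': 4, 'y': 45}
  config={'z': 4, 'y': 45}, out=4

Final answer: 4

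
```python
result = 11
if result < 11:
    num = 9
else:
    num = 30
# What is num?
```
Trace:
  result=11
  result=11, num=30

Final answer: 30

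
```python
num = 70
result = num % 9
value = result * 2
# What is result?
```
Trace:
  num=70
  num=70, result=7
  num=70, result=7, value=14

Final answer: 7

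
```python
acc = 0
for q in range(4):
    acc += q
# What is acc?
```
Trace:
  acc=0
  acc=0, q=0
  acc=1, q=1
  acc=3, q=2
  acc=6, q=3

Final answer: 6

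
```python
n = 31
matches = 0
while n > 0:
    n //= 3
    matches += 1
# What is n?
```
Trace:
  n=31
  n=31, matches=0
  n=10, matches=1
  n=3, matches=2
  n=1, matches=3
  n=0, matches=4

Final answer: 0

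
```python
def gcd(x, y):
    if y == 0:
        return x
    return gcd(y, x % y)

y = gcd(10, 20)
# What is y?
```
Call trace:
gcd(x=10, y=20)
  gcd(x=20, y=10)
    gcd(x=10, y=0)
    -> return 10
  -> return 10
-> return 10

Final answer: 10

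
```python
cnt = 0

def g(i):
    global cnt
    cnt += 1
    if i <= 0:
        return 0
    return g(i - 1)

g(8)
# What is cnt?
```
Call trace:
g(i=8)
  g(i=7)
    g(i=6)
      g(i=5)
        g(i=4)
          g(i=3)
            g(i=2)
              g(i=1)
                g(i=0)
                -> return 0
              -> return 0
            -> return 0
          -> return 0
        -> return 0
      -> return 0
    -> return 0
  -> return 0
-> return 0

cnt is incremented once per call. g is entered once for each i = 8, 7, 6, 5, 4, 3, 2, 1, 0 (the i <= 0 call returns without recursing), i.e. 8 + 1 calls.
cnt = 9

Final answer: 9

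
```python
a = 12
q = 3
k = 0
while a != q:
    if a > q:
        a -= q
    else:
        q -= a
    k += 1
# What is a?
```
Trace:
  a=12
  a=12, q=3
  a=12, q=3, k=0
  a=9, q=3, k=1
  a=6, q=3, k=2
  a=3, q=3, k=3

Final answer: 3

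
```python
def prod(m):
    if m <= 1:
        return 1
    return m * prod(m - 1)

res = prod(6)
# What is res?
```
Call trace:
prod(m=6)
  prod(m=5)
    prod(m=4)
      prod(m=3)
        prod(m=2)
          prod(m=1)
          -> return 1
        -> return 2
      -> return 6
    -> return 24
  -> return 120
-> return 720

Final answer: 720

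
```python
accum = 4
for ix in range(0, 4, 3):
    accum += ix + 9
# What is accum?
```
Trace:
  accum=4
  accum=13, ix=0
  accum=25, ix=3

Final answer: 25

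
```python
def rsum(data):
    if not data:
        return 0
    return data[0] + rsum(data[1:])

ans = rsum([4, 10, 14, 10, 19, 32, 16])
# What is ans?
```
Call trace:
rsum(data=[4, 10, 14, 10, 19, 32, 16])
  rsum(data=[10, 14, 10, 19, 32, 16])
    rsum(data=[14, 10, 19, 32, 16])
      rsum(data=[10, 19, 32, 16])
        rsum(data=[19, 32, 16])
          rsum(data=[32, 16])
            rsum(data=[16])
              rsum(data=[])
              -> return 0
            -> return 16
          -> return 48
        -> return 67
      -> return 77
    -> return 91
  -> return 101
-> return 105

Final answer: 105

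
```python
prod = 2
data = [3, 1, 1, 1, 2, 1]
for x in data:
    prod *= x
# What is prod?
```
Trace:
  prod=2
  prod=6, x=3
  prod=6, x=1
  prod=6, x=1
  prod=6, x=1
  prod=12, x=2
  prod=12, x=1

Final answer: 12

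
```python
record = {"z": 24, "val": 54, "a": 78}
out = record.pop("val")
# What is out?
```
Trace:
  record={'z': 24, 'val': 54, 'a': 78}
  record={'z': 24, 'a': 78}, out=54

Final answer: 54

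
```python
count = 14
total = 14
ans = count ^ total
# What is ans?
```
Trace:
  count=14
  count=14, total=14
  count=14, total=14, ans=0

Final answer: 0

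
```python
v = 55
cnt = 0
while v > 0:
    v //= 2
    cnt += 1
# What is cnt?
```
Trace:
  v=55
  v=55, cnt=0
  v=27, cnt=1
  v=13, cnt=2
  v=6, cnt=3
  v=3, cnt=4
  v=1, cnt=5
  v=0, cnt=6

Final answer: 6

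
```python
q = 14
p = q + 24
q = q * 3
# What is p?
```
Trace:
  q=14
  q=14, p=38
  q=42, p=38

Final answer: 38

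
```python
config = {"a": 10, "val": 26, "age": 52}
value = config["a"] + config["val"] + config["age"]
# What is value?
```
Trace:
  config={'a': 10, 'val': 26, 'age': 52}
  config={'a': 10, 'val': 26, 'age': 52}, value=88

Final answer: 88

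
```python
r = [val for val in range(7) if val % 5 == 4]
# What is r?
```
Trace:
  val=0
  val=1
  val=2
  val=3
  val=4
  val=5
  val=6
  r=[4]

Final answer: [4]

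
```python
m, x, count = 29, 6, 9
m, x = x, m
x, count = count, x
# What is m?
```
Trace:
  m=29, x=6, count=9
  m=6, x=29, count=9
  m=6, x=9, count=29

Final answer: 6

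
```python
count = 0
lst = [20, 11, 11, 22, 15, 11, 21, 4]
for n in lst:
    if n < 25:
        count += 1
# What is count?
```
Trace:
  count=0
  count=1, n=20
  count=2, n=11
  count=3, n=11
  count=4, n=22
  count=5, n=15
  count=6, n=11
  count=7, n=21
  count=8, n=4

Final answer: 8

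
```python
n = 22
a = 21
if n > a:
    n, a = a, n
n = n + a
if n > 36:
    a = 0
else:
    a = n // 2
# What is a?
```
Trace:
  n=22
  n=22, a=21
  n=21, a=22
  n=43, a=22
  n=43, a=0

Final answer: 0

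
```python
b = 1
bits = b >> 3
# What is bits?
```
Trace:
  b=1
  b=1, bits=0

Final answer: 0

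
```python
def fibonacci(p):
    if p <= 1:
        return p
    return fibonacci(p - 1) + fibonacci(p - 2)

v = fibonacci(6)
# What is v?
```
Call trace (a repeated sub-call is expanded the first time; later identical calls just restate its return value):
fibonacci(p=6)
  fibonacci(p=5)
    fibonacci(p=4)
      fibonacci(p=3)
        fibonacci(p=2)
          fibonacci(p=1)
          -> return 1
          fibonacci(p=0)
          -> return 0
        -> return 1
        fibonacci(p=1)
        -> return 1
      -> return 2
      fibonacci(p=2) -> return 1  (same call as traced above)
    -> return 3
    fibonacci(p=3) -> return 2  (same call as traced above)
  -> return 5
  fibonacci(p=4) -> return 3  (same call as traced above)
-> return 8

Final answer: 8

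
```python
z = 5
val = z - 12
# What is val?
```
Trace:
  z=5
  z=5, val=-7

Final answer: -7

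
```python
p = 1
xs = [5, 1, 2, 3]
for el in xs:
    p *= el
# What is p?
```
Trace:
  p=1
  p=5, el=5
  p=5, el=1
  p=10, el=2
  p=30, el=3

Final answer: 30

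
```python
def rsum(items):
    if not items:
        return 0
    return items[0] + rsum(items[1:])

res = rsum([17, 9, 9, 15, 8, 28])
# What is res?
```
Call trace:
rsum(items=[17, 9, 9, 15, 8, 28])
  rsum(items=[9, 9, 15, 8, 28])
    rsum(items=[9, 15, 8, 28])
      rsum(items=[15, 8, 28])
        rsum(items=[8, 28])
          rsum(items=[28])
            rsum(items=[])
            -> return 0
          -> return 28
        -> return 36
      -> return 51
    -> return 60
  -> return 69
-> return 86

Final answer: 86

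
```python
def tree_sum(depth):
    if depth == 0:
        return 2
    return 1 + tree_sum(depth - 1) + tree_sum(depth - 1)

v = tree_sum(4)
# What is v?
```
Call trace (a repeated sub-call is expanded the first time; later identical calls just restate its return value):
tree_sum(depth=4)
  tree_sum(depth=3)
    tree_sum(depth=2)
      tree_sum(depth=1)
        tree_sum(depth=0)
        -> return 2
        tree_sum(depth=0)
        -> return 2
      -> return 5
      tree_sum(depth=1) -> return 5  (same call as traced above)
    -> return 11
    tree_sum(depth=2) -> return 11  (same call as traced above)
  -> return 23
  tree_sum(depth=3) -> return 23  (same call as traced above)
-> return 47

Final answer: 47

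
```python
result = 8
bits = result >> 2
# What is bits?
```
Trace:
  result=8
  result=8, bits=2

Final answer: 2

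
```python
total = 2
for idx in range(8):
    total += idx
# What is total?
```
Trace:
  total=2
  total=2, idx=0
  total=3, idx=1
  total=5, idx=2
  total=8, idx=3
  total=12, idx=4
  total=17, idx=5
  total=23, idx=6
  total=30, idx=7

Final answer: 30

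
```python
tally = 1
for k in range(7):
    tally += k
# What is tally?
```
Trace:
  tally=1
  tally=1, k=0
  tally=2, k=1
  tally=4, k=2
  tally=7, k=3
  tally=11, k=4
  tally=16, k=5
  tally=22, k=6

Final answer: 22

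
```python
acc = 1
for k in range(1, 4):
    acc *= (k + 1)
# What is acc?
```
Trace:
  acc=1
  acc=2, k=1
  acc=6, k=2
  acc=24, k=3

Final answer: 24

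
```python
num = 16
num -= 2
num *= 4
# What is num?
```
Trace:
  num=16
  num=14
  num=56

Final answer: 56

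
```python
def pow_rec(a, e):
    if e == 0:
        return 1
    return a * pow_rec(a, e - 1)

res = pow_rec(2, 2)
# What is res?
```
Call trace:
pow_rec(a=2, e=2)
  pow_rec(a=2, e=1)
    pow_rec(a=2, e=0)
    -> return 1
  -> return 2
-> return 4

Final answer: 4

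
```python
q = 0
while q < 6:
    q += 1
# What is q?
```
Trace:
  q=0
  q=1
  q=2
  q=3
  q=4
  q=5
  q=6

Final answer: 6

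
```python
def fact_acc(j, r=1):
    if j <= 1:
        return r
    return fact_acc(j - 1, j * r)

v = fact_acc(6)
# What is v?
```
Call trace:
fact_acc(j=6, r=1)
  fact_acc(j=5, r=6)
    fact_acc(j=4, r=30)
      fact_acc(j=3, r=120)
        fact_acc(j=2, r=360)
          fact_acc(j=1, r=720)
          -> return 720
        -> return 720
      -> return 720
    -> return 720
  -> return 720
-> return 720

Final answer: 720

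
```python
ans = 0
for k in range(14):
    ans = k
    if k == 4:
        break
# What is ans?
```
Trace:
  ans=0
  ans=0, k=0
  ans=1, k=1
  ans=2, k=2
  ans=3, k=3
  ans=4, k=4

Final answer: 4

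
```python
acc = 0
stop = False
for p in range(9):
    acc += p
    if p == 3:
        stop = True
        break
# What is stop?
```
Trace:
  acc=0
  acc=0, stop=False
  acc=0, stop=False, p=0
  acc=1, stop=False, p=1
  acc=3, stop=False, p=2
  acc=6, stop=True, p=3

Final answer: True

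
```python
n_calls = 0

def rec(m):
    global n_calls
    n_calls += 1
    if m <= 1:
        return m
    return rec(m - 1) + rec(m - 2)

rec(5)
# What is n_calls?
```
Call trace (a repeated sub-call is expanded the first time; later identical calls just restate its return value):
rec(m=5)
  rec(m=4)
    rec(m=3)
      rec(m=2)
        rec(m=1)
        -> return 1
        rec(m=0)
        -> return 0
      -> return 1
      rec(m=1)
      -> return 1
    -> return 2
    rec(m=2) -> return 1  (same call as traced above)
  -> return 3
  rec(m=3) -> return 2  (same call as traced above)
-> return 5

n_calls is incremented once per call, so count the calls in each subtree. Let C(m) = number of calls made by rec(m).
C(0) = C(1) = 1 (base case, no recursion); C(m) = 1 + C(m - 1) + C(m - 2) otherwise.
C(2) = 1 + C(1) + C(0) = 1 + 1 + 1 = 3
C(3) = 1 + C(2) + C(1) = 1 + 3 + 1 = 5
C(4) = 1 + C(3) + C(2) = 1 + 5 + 3 = 9
C(5) = 1 + C(4) + C(3) = 1 + 9 + 5 = 15
n_calls = C(5) = 15

Final answer: 15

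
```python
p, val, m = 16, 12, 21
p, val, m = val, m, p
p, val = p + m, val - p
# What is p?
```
Trace:
  p=16, val=12, m=21
  p=12, val=21, m=16
  p=28, val=9, m=16

Final answer: 28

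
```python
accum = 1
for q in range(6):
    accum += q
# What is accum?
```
Trace:
  accum=1
  accum=1, q=0
  accum=2, q=1
  accum=4, q=2
  accum=7, q=3
  accum=11, q=4
  accum=16, q=5

Final answer: 16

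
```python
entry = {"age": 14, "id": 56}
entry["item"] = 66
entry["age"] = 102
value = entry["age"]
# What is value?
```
Trace:
  entry={'age': 14, 'id': 56}
  entry={'age': 14, 'id': 56, 'item': 66}
  entry={'age': 102, 'id': 56, 'item': 66}
  entry={'age': 102, 'id': 56, 'item': 66}, value=102

Final answer: 102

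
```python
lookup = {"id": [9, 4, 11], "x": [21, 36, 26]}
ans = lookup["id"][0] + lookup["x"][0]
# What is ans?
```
Trace:
  lookup={'id': [9, 4, 11], 'x': [21, 36, 26]}
  lookup={'id': [9, 4, 11], 'x': [21, 36, 26]}, ans=30

Final answer: 30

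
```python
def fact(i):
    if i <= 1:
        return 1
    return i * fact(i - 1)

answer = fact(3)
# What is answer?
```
Call trace:
fact(i=3)
  fact(i=2)
    fact(i=1)
    -> return 1
  -> return 2
-> return 6

Final answer: 6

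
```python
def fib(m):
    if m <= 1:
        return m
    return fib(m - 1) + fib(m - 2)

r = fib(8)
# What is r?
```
Call trace (a repeated sub-call is expanded the first time; later identical calls just restate its return value):
fib(m=8)
  fib(m=7)
    fib(m=6)
      fib(m=5)
        fib(m=4)
          fib(m=3)
            fib(m=2)
              fib(m=1)
              -> return 1
              fib(m=0)
              -> return 0
            -> return 1
            fib(m=1)
            -> return 1
          -> return 2
          fib(m=2) -> return 1  (same call as traced above)
        -> return 3
        fib(m=3) -> return 2  (same call as traced above)
      -> return 5
      fib(m=4) -> return 3  (same call as traced above)
    -> return 8
    fib(m=5) -> return 5  (same call as traced above)
  -> return 13
  fib(m=6) -> return 8  (same call as traced above)
-> return 21

Final answer: 21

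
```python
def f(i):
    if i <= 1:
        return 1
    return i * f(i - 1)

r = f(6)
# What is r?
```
Call trace:
f(i=6)
  f(i=5)
    f(i=4)
      f(i=3)
        f(i=2)
          f(i=1)
          -> return 1
        -> return 2
      -> return 6
    -> return 24
  -> return 120
-> return 720

Final answer: 720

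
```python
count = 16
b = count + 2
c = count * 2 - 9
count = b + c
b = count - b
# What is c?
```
Trace:
  count=16
  count=16, b=18
  count=16, b=18, c=23
  count=41, b=18, c=23
  count=41, b=23, c=23

Final answer: 23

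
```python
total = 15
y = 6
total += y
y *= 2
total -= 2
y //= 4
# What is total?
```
Trace:
  total=15
  total=15, y=6
  total=21, y=6
  total=21, y=12
  total=19, y=12
  total=19, y=3

Final answer: 19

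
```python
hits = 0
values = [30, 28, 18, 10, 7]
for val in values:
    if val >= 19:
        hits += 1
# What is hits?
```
Trace:
  hits=0
  hits=1, val=30
  hits=2, val=28
  hits=2, val=18
  hits=2, val=10
  hits=2, val=7

Final answer: 2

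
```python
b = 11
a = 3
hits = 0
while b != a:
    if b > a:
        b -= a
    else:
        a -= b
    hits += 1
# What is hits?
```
Trace:
  b=11
  b=11, a=3
  b=11, a=3, hits=0
  b=8, a=3, hits=1
  b=5, a=3, hits=2
  b=2, a=3, hits=3
  b=2, a=1, hits=4
  b=1, a=1, hits=5

Final answer: 5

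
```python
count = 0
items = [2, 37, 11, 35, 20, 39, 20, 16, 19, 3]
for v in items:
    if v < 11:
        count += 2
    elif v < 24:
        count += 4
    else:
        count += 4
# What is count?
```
Trace:
  count=0
  count=2, v=2
  count=6, v=37
  count=10, v=11
  count=14, v=35
  count=18, v=20
  count=22, v=39
  count=26, v=20
  count=30, v=16
  count=34, v=19
  count=36, v=3

Final answer: 36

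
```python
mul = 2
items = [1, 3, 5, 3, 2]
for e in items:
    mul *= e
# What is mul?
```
Trace:
  mul=2
  mul=2, e=1
  mul=6, e=3
  mul=30, e=5
  mul=90, e=3
  mul=180, e=2

Final answer: 180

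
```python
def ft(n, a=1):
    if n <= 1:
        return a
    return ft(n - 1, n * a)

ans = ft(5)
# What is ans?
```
Call trace:
ft(n=5, a=1)
  ft(n=4, a=5)
    ft(n=3, a=20)
      ft(n=2, a=60)
        ft(n=1, a=120)
        -> return 120
      -> return 120
    -> return 120
  -> return 120
-> return 120

Final answer: 120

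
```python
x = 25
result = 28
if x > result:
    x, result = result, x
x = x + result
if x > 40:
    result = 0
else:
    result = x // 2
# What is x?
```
Trace:
  x=25
  x=25, result=28
  x=25, result=28
  x=53, result=28
  x=53, result=0

Final answer: 53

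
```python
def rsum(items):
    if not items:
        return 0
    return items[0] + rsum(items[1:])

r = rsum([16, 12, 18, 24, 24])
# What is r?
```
Call trace:
rsum(items=[16, 12, 18, 24, 24])
  rsum(items=[12, 18, 24, 24])
    rsum(items=[18, 24, 24])
      rsum(items=[24, 24])
        rsum(items=[24])
          rsum(items=[])
          -> return 0
        -> return 24
      -> return 48
    -> return 66
  -> return 78
-> return 94

Final answer: 94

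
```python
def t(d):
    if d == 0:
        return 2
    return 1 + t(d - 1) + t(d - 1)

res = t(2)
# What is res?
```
Call trace (a repeated sub-call is expanded the first time; later identical calls just restate its return value):
t(d=2)
  t(d=1)
    t(d=0)
    -> return 2
    t(d=0)
    -> return 2
  -> return 5
  t(d=1) -> return 5  (same call as traced above)
-> return 11

Final answer: 11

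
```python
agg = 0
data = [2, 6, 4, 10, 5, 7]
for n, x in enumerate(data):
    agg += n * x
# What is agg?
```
Trace:
  agg=0
  agg=0, n=0, x=2
  agg=6, n=1, x=6
  agg=14, n=2, x=4
  agg=44, n=3, x=10
  agg=64, n=4, x=5
  agg=99, n=5, x=7

Final answer: 99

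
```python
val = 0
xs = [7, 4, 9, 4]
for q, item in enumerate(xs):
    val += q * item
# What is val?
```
Trace:
  val=0
  val=0, q=0, item=7
  val=4, q=1, item=4
  val=22, q=2, item=9
  val=34, q=3, item=4

Final answer: 34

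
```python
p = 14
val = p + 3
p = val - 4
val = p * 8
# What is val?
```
Trace:
  p=14
  p=14, val=17
  p=13, val=17
  p=13, val=104

Final answer: 104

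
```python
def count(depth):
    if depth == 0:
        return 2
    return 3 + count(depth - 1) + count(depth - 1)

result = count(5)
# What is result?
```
Call trace (a repeated sub-call is expanded the first time; later identical calls just restate its return value):
count(depth=5)
  count(depth=4)
    count(depth=3)
      count(depth=2)
        count(depth=1)
          count(depth=0)
          -> return 2
          count(depth=0)
          -> return 2
        -> return 7
        count(depth=1) -> return 7  (same call as traced above)
      -> return 17
      count(depth=2) -> return 17  (same call as traced above)
    -> return 37
    count(depth=3) -> return 37  (same call as traced above)
  -> return 77
  count(depth=4) -> return 77  (same call as traced above)
-> return 157

Final answer: 157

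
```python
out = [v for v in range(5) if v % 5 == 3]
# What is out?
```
Trace:
  v=0
  v=1
  v=2
  v=3
  v=4
  out=[3]

Final answer: [3]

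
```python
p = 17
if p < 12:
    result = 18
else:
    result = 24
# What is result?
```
Trace:
  p=17
  p=17, result=24

Final answer: 24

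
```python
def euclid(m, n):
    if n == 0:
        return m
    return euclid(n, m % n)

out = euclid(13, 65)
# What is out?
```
Call trace:
euclid(m=13, n=65)
  euclid(m=65, n=13)
    euclid(m=13, n=0)
    -> return 13
  -> return 13
-> return 13

Final answer: 13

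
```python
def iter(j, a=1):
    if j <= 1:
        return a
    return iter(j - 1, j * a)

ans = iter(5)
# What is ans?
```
Call trace:
iter(j=5, a=1)
  iter(j=4, a=5)
    iter(j=3, a=20)
      iter(j=2, a=60)
        iter(j=1, a=120)
        -> return 120
      -> return 120
    -> return 120
  -> return 120
-> return 120

Final answer: 120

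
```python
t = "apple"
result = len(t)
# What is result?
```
Trace:
  t='apple'
  t='apple', result=5

Final answer: 5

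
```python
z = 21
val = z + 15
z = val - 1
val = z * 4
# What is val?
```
Trace:
  z=21
  z=21, val=36
  z=35, val=36
  z=35, val=140

Final answer: 140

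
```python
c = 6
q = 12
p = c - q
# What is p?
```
Trace:
  c=6
  c=6, q=12
  c=6, q=12, p=-6

Final answer: -6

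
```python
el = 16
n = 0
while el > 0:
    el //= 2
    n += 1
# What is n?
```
Trace:
  el=16
  el=16, n=0
  el=8, n=1
  el=4, n=2
  el=2, n=3
  el=1, n=4
  el=0, n=5

Final answer: 5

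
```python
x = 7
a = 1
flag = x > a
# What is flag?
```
Trace:
  x=7
  x=7, a=1
  x=7, a=1, flag=True

Final answer: True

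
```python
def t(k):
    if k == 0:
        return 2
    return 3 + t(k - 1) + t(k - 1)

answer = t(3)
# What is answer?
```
Call trace (a repeated sub-call is expanded the first time; later identical calls just restate its return value):
t(k=3)
  t(k=2)
    t(k=1)
      t(k=0)
      -> return 2
      t(k=0)
      -> return 2
    -> return 7
    t(k=1) -> return 7  (same call as traced above)
  -> return 17
  t(k=2) -> return 17  (same call as traced above)
-> return 37

Final answer: 37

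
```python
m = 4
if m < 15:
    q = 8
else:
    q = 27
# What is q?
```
Trace:
  m=4
  m=4, q=8

Final answer: 8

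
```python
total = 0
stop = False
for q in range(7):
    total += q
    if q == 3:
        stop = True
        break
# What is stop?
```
Trace:
  total=0
  total=0, stop=False
  total=0, stop=False, q=0
  total=1, stop=False, q=1
  total=3, stop=False, q=2
  total=6, stop=True, q=3

Final answer: True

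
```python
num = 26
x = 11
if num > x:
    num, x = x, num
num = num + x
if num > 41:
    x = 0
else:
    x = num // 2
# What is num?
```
Trace:
  num=26
  num=26, x=11
  num=11, x=26
  num=37, x=26
  num=37, x=18

Final answer: 37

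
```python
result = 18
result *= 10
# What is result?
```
Trace:
  result=18
  result=180

Final answer: 180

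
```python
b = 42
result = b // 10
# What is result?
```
Trace:
  b=42
  b=42, result=4

Final answer: 4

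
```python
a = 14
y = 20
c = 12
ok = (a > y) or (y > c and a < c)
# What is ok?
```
Trace:
  a=14
  a=14, y=20
  a=14, y=20, c=12
  a=14, y=20, c=12, ok=False

Final answer: False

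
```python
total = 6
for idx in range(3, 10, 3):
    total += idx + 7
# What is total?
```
Trace:
  total=6
  total=16, idx=3
  total=29, idx=6
  total=45, idx=9

Final answer: 45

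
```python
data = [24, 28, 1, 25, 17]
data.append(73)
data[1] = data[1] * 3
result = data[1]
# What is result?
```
Trace:
  data=[24, 28, 1, 25, 17]
  data=[24, 28, 1, 25, 17, 73]
  data=[24, 84, 1, 25, 17, 73]
  data=[24, 84, 1, 25, 17, 73], result=84

Final answer: 84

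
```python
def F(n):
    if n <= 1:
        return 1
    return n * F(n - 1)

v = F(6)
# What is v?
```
Call trace:
F(n=6)
  F(n=5)
    F(n=4)
      F(n=3)
        F(n=2)
          F(n=1)
          -> return 1
        -> return 2
      -> return 6
    -> return 24
  -> return 120
-> return 720

Final answer: 720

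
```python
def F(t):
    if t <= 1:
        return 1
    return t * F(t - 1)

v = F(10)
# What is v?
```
Call trace:
F(t=10)
  F(t=9)
    F(t=8)
      F(t=7)
        F(t=6)
          F(t=5)
            F(t=4)
              F(t=3)
                F(t=2)
                  F(t=1)
                  -> return 1
                -> return 2
              -> return 6
            -> return 24
          -> return 120
        -> return 720
      -> return 5040
    -> return 40320
  -> return 362880
-> return 3628800

Final answer: 3628800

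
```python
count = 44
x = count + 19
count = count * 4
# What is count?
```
Trace:
  count=44
  count=44, x=63
  count=176, x=63

Final answer: 176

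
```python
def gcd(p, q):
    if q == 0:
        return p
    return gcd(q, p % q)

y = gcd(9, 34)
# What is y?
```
Call trace:
gcd(p=9, q=34)
  gcd(p=34, q=9)
    gcd(p=9, q=7)
      gcd(p=7, q=2)
        gcd(p=2, q=1)
          gcd(p=1, q=0)
          -> return 1
        -> return 1
      -> return 1
    -> return 1
  -> return 1
-> return 1

Final answer: 1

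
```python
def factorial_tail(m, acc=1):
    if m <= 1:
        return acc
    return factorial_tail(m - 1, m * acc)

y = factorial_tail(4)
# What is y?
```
Call trace:
factorial_tail(m=4, acc=1)
  factorial_tail(m=3, acc=4)
    factorial_tail(m=2, acc=12)
      factorial_tail(m=1, acc=24)
      -> return 24
    -> return 24
  -> return 24
-> return 24

Final answer: 24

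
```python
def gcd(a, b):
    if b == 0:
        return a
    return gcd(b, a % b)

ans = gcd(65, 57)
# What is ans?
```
Call trace:
gcd(a=65, b=57)
  gcd(a=57, b=8)
    gcd(a=8, b=1)
      gcd(a=1, b=0)
      -> return 1
    -> return 1
  -> return 1
-> return 1

Final answer: 1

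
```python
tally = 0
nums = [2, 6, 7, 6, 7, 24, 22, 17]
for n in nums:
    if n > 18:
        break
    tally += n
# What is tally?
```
Trace:
  tally=0
  tally=2, n=2
  tally=8, n=6
  tally=15, n=7
  tally=21, n=6
  tally=28, n=7
  tally=28, n=24

Final answer: 28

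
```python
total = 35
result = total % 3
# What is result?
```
Trace:
  total=35
  total=35, result=2

Final answer: 2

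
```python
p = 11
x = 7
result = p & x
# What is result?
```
Trace:
  p=11
  p=11, x=7
  p=11, x=7, result=3

Final answer: 3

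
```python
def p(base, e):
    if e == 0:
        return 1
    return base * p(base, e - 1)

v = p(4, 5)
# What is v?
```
Call trace:
p(base=4, e=5)
  p(base=4, e=4)
    p(base=4, e=3)
      p(base=4, e=2)
        p(base=4, e=1)
          p(base=4, e=0)
          -> return 1
        -> return 4
      -> return 16
    -> return 64
  -> return 256
-> return 1024

Final answer: 1024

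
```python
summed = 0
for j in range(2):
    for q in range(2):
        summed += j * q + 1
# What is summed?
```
Trace:
  summed=0
  summed=1, j=0, q=0
  summed=2, j=0, q=1
  summed=3, j=1, q=0
  summed=5, j=1, q=1

Final answer: 5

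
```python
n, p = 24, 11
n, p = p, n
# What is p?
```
Trace:
  n=24, p=11
  n=11, p=24

Final answer: 24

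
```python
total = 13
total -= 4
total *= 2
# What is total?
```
Trace:
  total=13
  total=9
  total=18

Final answer: 18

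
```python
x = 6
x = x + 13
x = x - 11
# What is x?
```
Trace:
  x=6
  x=19
  x=8

Final answer: 8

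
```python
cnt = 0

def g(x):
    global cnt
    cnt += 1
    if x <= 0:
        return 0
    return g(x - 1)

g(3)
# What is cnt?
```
Call trace:
g(x=3)
  g(x=2)
    g(x=1)
      g(x=0)
      -> return 0
    -> return 0
  -> return 0
-> return 0

cnt is incremented once per call. g is entered once for each x = 3, 2, 1, 0 (the x <= 0 call returns without recursing), i.e. 3 + 1 calls.
cnt = 4

Final answer: 4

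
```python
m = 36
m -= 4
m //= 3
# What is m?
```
Trace:
  m=36
  m=32
  m=10

Final answer: 10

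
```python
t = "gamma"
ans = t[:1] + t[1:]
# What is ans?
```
Trace:
  t='gamma'
  t='gamma', ans='gamma'

Final answer: 'gamma'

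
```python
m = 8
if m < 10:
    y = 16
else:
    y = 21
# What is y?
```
Trace:
  m=8
  m=8, y=16

Final answer: 16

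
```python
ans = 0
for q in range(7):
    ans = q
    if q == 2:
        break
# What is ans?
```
Trace:
  ans=0
  ans=0, q=0
  ans=1, q=1
  ans=2, q=2

Final answer: 2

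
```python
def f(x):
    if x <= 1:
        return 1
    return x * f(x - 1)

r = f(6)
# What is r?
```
Call trace:
f(x=6)
  f(x=5)
    f(x=4)
      f(x=3)
        f(x=2)
          f(x=1)
          -> return 1
        -> return 2
      -> return 6
    -> return 24
  -> return 120
-> return 720

Final answer: 720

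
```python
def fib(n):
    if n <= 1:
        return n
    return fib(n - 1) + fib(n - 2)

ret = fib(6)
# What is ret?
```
Call trace (a repeated sub-call is expanded the first time; later identical calls just restate its return value):
fib(n=6)
  fib(n=5)
    fib(n=4)
      fib(n=3)
        fib(n=2)
          fib(n=1)
          -> return 1
          fib(n=0)
          -> return 0
        -> return 1
        fib(n=1)
        -> return 1
      -> return 2
      fib(n=2) -> return 1  (same call as traced above)
    -> return 3
    fib(n=3) -> return 2  (same call as traced above)
  -> return 5
  fib(n=4) -> return 3  (same call as traced above)
-> return 8

Final answer: 8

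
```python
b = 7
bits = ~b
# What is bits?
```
Trace:
  b=7
  b=7, bits=-8

Final answer: -8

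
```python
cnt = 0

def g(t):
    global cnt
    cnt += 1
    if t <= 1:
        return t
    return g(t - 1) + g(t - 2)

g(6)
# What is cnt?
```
Call trace (a repeated sub-call is expanded the first time; later identical calls just restate its return value):
g(t=6)
  g(t=5)
    g(t=4)
      g(t=3)
        g(t=2)
          g(t=1)
          -> return 1
          g(t=0)
          -> return 0
        -> return 1
        g(t=1)
        -> return 1
      -> return 2
      g(t=2) -> return 1  (same call as traced above)
    -> return 3
    g(t=3) -> return 2  (same call as traced above)
  -> return 5
  g(t=4) -> return 3  (same call as traced above)
-> return 8

cnt is incremented once per call, so count the calls in each subtree. Let C(t) = number of calls made by g(t).
C(0) = C(1) = 1 (base case, no recursion); C(t) = 1 + C(t - 1) + C(t - 2) otherwise.
C(2) = 1 + C(1) + C(0) = 1 + 1 + 1 = 3
C(3) = 1 + C(2) + C(1) = 1 + 3 + 1 = 5
C(4) = 1 + C(3) + C(2) = 1 + 5 + 3 = 9
C(5) = 1 + C(4) + C(3) = 1 + 9 + 5 = 15
C(6) = 1 + C(5) + C(4) = 1 + 15 + 9 = 25
cnt = C(6) = 25

Final answer: 25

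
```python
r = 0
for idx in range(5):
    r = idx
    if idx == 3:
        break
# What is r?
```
Trace:
  r=0
  r=0, idx=0
  r=1, idx=1
  r=2, idx=2
  r=3, idx=3

Final answer: 3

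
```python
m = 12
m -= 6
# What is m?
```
Trace:
  m=12
  m=6

Final answer: 6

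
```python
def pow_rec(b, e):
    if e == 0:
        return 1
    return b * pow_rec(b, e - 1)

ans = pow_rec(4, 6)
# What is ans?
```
Call trace:
pow_rec(b=4, e=6)
  pow_rec(b=4, e=5)
    pow_rec(b=4, e=4)
      pow_rec(b=4, e=3)
        pow_rec(b=4, e=2)
          pow_rec(b=4, e=1)
            pow_rec(b=4, e=0)
            -> return 1
          -> return 4
        -> return 16
      -> return 64
    -> return 256
  -> return 1024
-> return 4096

Final answer: 4096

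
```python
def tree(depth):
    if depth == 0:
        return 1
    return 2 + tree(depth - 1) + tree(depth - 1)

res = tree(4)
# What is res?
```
Call trace (a repeated sub-call is expanded the first time; later identical calls just restate its return value):
tree(depth=4)
  tree(depth=3)
    tree(depth=2)
      tree(depth=1)
        tree(depth=0)
        -> return 1
        tree(depth=0)
        -> return 1
      -> return 4
      tree(depth=1) -> return 4  (same call as traced above)
    -> return 10
    tree(depth=2) -> return 10  (same call as traced above)
  -> return 22
  tree(depth=3) -> return 22  (same call as traced above)
-> return 46

Final answer: 46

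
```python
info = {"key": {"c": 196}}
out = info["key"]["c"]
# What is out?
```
Trace:
  info={'key': {'c': 196}}
  info={'key': {'c': 196}}, out=196

Final answer: 196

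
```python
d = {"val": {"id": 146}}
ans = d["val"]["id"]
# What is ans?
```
Trace:
  d={'val': {'id': 146}}
  d={'val': {'id': 146}}, ans=146

Final answer: 146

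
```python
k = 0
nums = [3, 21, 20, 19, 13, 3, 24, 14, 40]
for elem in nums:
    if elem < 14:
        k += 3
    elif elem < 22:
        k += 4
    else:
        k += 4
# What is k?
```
Trace:
  k=0
  k=3, elem=3
  k=7, elem=21
  k=11, elem=20
  k=15, elem=19
  k=18, elem=13
  k=21, elem=3
  k=25, elem=24
  k=29, elem=14
  k=33, elem=40

Final answer: 33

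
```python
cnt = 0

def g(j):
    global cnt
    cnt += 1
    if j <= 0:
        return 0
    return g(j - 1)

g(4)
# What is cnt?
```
Call trace:
g(j=4)
  g(j=3)
    g(j=2)
      g(j=1)
        g(j=0)
        -> return 0
      -> return 0
    -> return 0
  -> return 0
-> return 0

cnt is incremented once per call. g is entered once for each j = 4, 3, 2, 1, 0 (the j <= 0 call returns without recursing), i.e. 4 + 1 calls.
cnt = 5

Final answer: 5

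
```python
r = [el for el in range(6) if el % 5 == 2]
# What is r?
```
Trace:
  el=0
  el=1
  el=2
  el=3
  el=4
  el=5
  r=[2]

Final answer: [2]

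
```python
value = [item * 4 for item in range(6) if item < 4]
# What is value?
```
Trace:
  item=0
  item=1
  item=2
  item=3
  item=4
  item=5
  value=[0, 4, 8, 12]

Final answer: [0, 4, 8, 12]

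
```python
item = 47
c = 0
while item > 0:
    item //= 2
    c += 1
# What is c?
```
Trace:
  item=47
  item=47, c=0
  item=23, c=1
  item=11, c=2
  item=5, c=3
  item=2, c=4
  item=1, c=5
  item=0, c=6

Final answer: 6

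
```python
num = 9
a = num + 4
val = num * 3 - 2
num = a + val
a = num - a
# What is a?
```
Trace:
  num=9
  num=9, a=13
  num=9, a=13, val=25
  num=38, a=13, val=25
  num=38, a=25, val=25

Final answer: 25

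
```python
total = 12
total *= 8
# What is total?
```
Trace:
  total=12
  total=96

Final answer: 96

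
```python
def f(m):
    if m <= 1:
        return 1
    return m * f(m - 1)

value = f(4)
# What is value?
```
Call trace:
f(m=4)
  f(m=3)
    f(m=2)
      f(m=1)
      -> return 1
    -> return 2
  -> return 6
-> return 24

Final answer: 24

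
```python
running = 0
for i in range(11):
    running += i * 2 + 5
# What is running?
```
Trace:
  running=0
  running=5, i=0
  running=12, i=1
  running=21, i=2
  running=32, i=3
  running=45, i=4
  running=60, i=5
  running=77, i=6
  running=96, i=7
  running=117, i=8
  running=140, i=9
  running=165, i=10

Final answer: 165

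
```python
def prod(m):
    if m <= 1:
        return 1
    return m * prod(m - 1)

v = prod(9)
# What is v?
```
Call trace:
prod(m=9)
  prod(m=8)
    prod(m=7)
      prod(m=6)
        prod(m=5)
          prod(m=4)
            prod(m=3)
              prod(m=2)
                prod(m=1)
                -> return 1
              -> return 2
            -> return 6
          -> return 24
        -> return 120
      -> return 720
    -> return 5040
  -> return 40320
-> return 362880

Final answer: 362880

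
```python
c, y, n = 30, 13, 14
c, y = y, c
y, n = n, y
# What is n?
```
Trace:
  c=30, y=13, n=14
  c=13, y=30, n=14
  c=13, y=14, n=30

Final answer: 30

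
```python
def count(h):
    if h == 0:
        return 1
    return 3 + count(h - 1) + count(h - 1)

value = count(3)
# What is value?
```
Call trace (a repeated sub-call is expanded the first time; later identical calls just restate its return value):
count(h=3)
  count(h=2)
    count(h=1)
      count(h=0)
      -> return 1
      count(h=0)
      -> return 1
    -> return 5
    count(h=1) -> return 5  (same call as traced above)
  -> return 13
  count(h=2) -> return 13  (same call as traced above)
-> return 29

Final answer: 29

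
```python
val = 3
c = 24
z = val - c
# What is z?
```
Trace:
  val=3
  val=3, c=24
  val=3, c=24, z=-21

Final answer: -21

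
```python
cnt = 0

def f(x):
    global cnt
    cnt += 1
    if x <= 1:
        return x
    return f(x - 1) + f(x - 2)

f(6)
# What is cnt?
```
Call trace (a repeated sub-call is expanded the first time; later identical calls just restate its return value):
f(x=6)
  f(x=5)
    f(x=4)
      f(x=3)
        f(x=2)
          f(x=1)
          -> return 1
          f(x=0)
          -> return 0
        -> return 1
        f(x=1)
        -> return 1
      -> return 2
      f(x=2) -> return 1  (same call as traced above)
    -> return 3
    f(x=3) -> return 2  (same call as traced above)
  -> return 5
  f(x=4) -> return 3  (same call as traced above)
-> return 8

cnt is incremented once per call, so count the calls in each subtree. Let C(x) = number of calls made by f(x).
C(0) = C(1) = 1 (base case, no recursion); C(x) = 1 + C(x - 1) + C(x - 2) otherwise.
C(2) = 1 + C(1) + C(0) = 1 + 1 + 1 = 3
C(3) = 1 + C(2) + C(1) = 1 + 3 + 1 = 5
C(4) = 1 + C(3) + C(2) = 1 + 5 + 3 = 9
C(5) = 1 + C(4) + C(3) = 1 + 9 + 5 = 15
C(6) = 1 + C(5) + C(4) = 1 + 15 + 9 = 25
cnt = C(6) = 25

Final answer: 25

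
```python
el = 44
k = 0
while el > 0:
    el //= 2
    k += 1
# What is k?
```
Trace:
  el=44
  el=44, k=0
  el=22, k=1
  el=11, k=2
  el=5, k=3
  el=2, k=4
  el=1, k=5
  el=0, k=6

Final answer: 6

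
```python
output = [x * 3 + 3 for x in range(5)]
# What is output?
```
Trace:
  x=0
  x=1
  x=2
  x=3
  x=4
  output=[3, 6, 9, 12, 15]

Final answer: [3, 6, 9, 12, 15]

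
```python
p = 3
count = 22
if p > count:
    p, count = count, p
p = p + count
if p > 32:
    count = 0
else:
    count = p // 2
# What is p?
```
Trace:
  p=3
  p=3, count=22
  p=3, count=22
  p=25, count=22
  p=25, count=12

Final answer: 25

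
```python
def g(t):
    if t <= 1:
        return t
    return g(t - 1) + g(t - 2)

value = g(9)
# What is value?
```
Call trace (a repeated sub-call is expanded the first time; later identical calls just restate its return value):
g(t=9)
  g(t=8)
    g(t=7)
      g(t=6)
        g(t=5)
          g(t=4)
            g(t=3)
              g(t=2)
                g(t=1)
                -> return 1
                g(t=0)
                -> return 0
              -> return 1
              g(t=1)
              -> return 1
            -> return 2
            g(t=2) -> return 1  (same call as traced above)
          -> return 3
          g(t=3) -> return 2  (same call as traced above)
        -> return 5
        g(t=4) -> return 3  (same call as traced above)
      -> return 8
      g(t=5) -> return 5  (same call as traced above)
    -> return 13
    g(t=6) -> return 8  (same call as traced above)
  -> return 21
  g(t=7) -> return 13  (same call as traced above)
-> return 34

Final answer: 34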